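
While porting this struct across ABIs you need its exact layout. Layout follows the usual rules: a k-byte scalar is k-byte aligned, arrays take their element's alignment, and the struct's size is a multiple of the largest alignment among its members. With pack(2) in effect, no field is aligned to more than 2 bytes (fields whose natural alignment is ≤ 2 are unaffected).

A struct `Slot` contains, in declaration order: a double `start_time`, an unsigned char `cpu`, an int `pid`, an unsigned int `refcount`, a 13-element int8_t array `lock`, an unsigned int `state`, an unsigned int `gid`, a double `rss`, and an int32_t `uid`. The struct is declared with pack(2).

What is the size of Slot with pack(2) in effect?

@0: start_time [8B, align 2] → 8
@8: cpu [1B, align 1] → 9
+1 pad (align 2)
@10: pid [4B, align 2] → 14
@14: refcount [4B, align 2] → 18
@18: lock [13B, align 1] → 31
+1 pad (align 2)
@32: state [4B, align 2] → 36
@36: gid [4B, align 2] → 40
@40: rss [8B, align 2] → 48
@48: uid [4B, align 2] → 52
size 52, align 2

52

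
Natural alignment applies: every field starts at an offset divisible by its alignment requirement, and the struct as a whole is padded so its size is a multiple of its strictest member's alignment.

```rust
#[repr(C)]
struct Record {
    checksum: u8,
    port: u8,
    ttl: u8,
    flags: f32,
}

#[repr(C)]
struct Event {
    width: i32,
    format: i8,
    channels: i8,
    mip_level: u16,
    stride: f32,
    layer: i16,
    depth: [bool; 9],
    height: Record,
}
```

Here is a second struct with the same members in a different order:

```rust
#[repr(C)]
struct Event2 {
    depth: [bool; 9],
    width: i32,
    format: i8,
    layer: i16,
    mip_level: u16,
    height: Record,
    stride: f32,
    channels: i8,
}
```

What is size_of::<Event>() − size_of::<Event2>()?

Record: @0: checksum [1B, align 1] → 1; @1: port [1B, align 1] → 2; @2: ttl [1B, align 1] → 3; +1 pad (align 4); @4: flags [4B, align 4] → 8; size 8, align 4
@0: width [4B, align 4] → 4
@4: format [1B, align 1] → 5
@5: channels [1B, align 1] → 6
@6: mip_level [2B, align 2] → 8
@8: stride [4B, align 4] → 12
@12: layer [2B, align 2] → 14
@14: depth [9B, align 1] → 23
+1 pad (align 4)
@24: height [8B, align 4] → 32
size 32, align 4
— Event2 —
@0: depth [9B, align 1] → 9
+3 pad (align 4)
@12: width [4B, align 4] → 16
@16: format [1B, align 1] → 17
+1 pad (align 2)
@18: layer [2B, align 2] → 20
@20: mip_level [2B, align 2] → 22
+2 pad (align 4)
@24: height [8B, align 4] → 32
@32: stride [4B, align 4] → 36
@36: channels [1B, align 1] → 37
+3 tail pad (align 4)
size 40, align 4
32 − 40 = -8

-8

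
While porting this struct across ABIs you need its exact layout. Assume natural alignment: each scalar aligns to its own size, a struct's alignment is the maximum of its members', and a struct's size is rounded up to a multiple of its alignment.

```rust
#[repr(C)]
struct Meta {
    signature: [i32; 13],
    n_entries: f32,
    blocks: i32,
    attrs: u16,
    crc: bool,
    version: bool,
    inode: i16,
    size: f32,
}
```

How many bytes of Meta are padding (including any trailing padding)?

2

@0: signature [52B, align 4] → 52
@52: n_entries [4B, align 4] → 56
@56: blocks [4B, align 4] → 60
@60: attrs [2B, align 2] → 62
@62: crc [1B, align 1] → 63
@63: version [1B, align 1] → 64
@64: inode [2B, align 2] → 66
+2 pad (align 4)
@68: size [4B, align 4] → 72
size 72, align 4
data bytes 70, size 72 → padding 2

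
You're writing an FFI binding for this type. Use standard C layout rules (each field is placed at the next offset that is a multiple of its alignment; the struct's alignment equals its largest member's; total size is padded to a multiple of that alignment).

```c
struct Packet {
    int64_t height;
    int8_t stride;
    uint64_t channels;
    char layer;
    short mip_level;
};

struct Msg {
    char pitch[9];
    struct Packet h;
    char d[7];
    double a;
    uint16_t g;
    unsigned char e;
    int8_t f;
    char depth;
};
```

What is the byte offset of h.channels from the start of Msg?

32

Packet: 0..8  height  (8B, 8-aligned); 8..9  stride  (1B, 1-aligned); 9..16  -- padding (7B); 16..24  channels  (8B, 8-aligned); 24..25  layer  (1B, 1-aligned); 25..26  -- padding (1B); 26..28  mip_level  (2B, 2-aligned); 28..32  -- tail padding (4B); sizeof = 32, alignof = 8
0..9  pitch  (9B, 1-aligned)
9..16  -- padding (7B)
16..48  h  (32B, 8-aligned)
within Packet: channels at 16
16 + 16 = 32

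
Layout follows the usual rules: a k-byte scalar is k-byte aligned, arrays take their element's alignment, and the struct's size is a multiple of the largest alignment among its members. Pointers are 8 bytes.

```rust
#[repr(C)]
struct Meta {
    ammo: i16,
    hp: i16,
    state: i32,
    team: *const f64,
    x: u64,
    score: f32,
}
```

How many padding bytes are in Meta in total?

4

ammo at 0 (size 2, align 2) → ends 2
hp at 2 (size 2, align 2) → ends 4
state at 4 (size 4, align 4) → ends 8
team at 8 (size 8, align 8) → ends 16
x at 16 (size 8, align 8) → ends 24
score at 24 (size 4, align 4) → ends 28
tail pad 4 to reach multiple of 8
total 32 bytes, alignment 8
data bytes 28, size 32 → padding 4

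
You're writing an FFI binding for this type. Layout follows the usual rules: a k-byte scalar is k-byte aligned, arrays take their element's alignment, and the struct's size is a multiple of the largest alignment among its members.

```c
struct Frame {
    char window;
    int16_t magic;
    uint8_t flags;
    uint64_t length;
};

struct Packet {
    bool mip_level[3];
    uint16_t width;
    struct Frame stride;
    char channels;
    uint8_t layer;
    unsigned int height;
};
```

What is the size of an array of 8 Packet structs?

256

Frame: @0: window [1B, align 1] → 1; +1 pad (align 2); @2: magic [2B, align 2] → 4; @4: flags [1B, align 1] → 5; +3 pad (align 8); @8: length [8B, align 8] → 16; size 16, align 8
@0: mip_level [3B, align 1] → 3
+1 pad (align 2)
@4: width [2B, align 2] → 6
+2 pad (align 8)
@8: stride [16B, align 8] → 24
@24: channels [1B, align 1] → 25
@25: layer [1B, align 1] → 26
+2 pad (align 4)
@28: height [4B, align 4] → 32
size 32, align 8
array of 8: 8 × 32 = 256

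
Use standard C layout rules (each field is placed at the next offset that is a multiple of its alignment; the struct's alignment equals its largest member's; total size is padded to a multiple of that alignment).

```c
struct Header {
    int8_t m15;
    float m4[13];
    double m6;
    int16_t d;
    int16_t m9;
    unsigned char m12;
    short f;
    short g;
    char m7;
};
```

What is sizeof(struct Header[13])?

1040

m15 at 0 (size 1, align 1) → ends 1
pad 3 to align 4 for m4
m4 at 4 (size 52, align 4) → ends 56
m6 at 56 (size 8, align 8) → ends 64
d at 64 (size 2, align 2) → ends 66
m9 at 66 (size 2, align 2) → ends 68
m12 at 68 (size 1, align 1) → ends 69
pad 1 to align 2 for f
f at 70 (size 2, align 2) → ends 72
g at 72 (size 2, align 2) → ends 74
m7 at 74 (size 1, align 1) → ends 75
tail pad 5 to reach multiple of 8
total 80 bytes, alignment 8
array of 13: 13 × 80 = 1040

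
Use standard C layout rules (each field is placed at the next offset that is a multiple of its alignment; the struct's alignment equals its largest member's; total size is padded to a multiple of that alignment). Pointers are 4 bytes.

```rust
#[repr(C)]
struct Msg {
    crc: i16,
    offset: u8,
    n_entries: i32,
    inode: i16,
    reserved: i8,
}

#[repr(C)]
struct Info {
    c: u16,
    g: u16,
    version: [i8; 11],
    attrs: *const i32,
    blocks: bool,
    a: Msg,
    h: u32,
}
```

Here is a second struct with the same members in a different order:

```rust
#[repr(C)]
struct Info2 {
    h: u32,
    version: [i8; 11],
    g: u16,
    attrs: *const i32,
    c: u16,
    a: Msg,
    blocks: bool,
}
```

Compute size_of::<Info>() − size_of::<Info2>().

Msg: crc at 0 (size 2, align 2) → ends 2; offset at 2 (size 1, align 1) → ends 3; pad 1 to align 4 for n_entries; n_entries at 4 (size 4, align 4) → ends 8; inode at 8 (size 2, align 2) → ends 10; reserved at 10 (size 1, align 1) → ends 11; tail pad 1 to reach multiple of 4; total 12 bytes, alignment 4
c at 0 (size 2, align 2) → ends 2
g at 2 (size 2, align 2) → ends 4
version at 4 (size 11, align 1) → ends 15
pad 1 to align 4 for attrs
attrs at 16 (size 4, align 4) → ends 20
blocks at 20 (size 1, align 1) → ends 21
pad 3 to align 4 for a
a at 24 (size 12, align 4) → ends 36
h at 36 (size 4, align 4) → ends 40
total 40 bytes, alignment 4
— Info2 —
h at 0 (size 4, align 4) → ends 4
version at 4 (size 11, align 1) → ends 15
pad 1 to align 2 for g
g at 16 (size 2, align 2) → ends 18
pad 2 to align 4 for attrs
attrs at 20 (size 4, align 4) → ends 24
c at 24 (size 2, align 2) → ends 26
pad 2 to align 4 for a
a at 28 (size 12, align 4) → ends 40
blocks at 40 (size 1, align 1) → ends 41
tail pad 3 to reach multiple of 4
total 44 bytes, alignment 4
40 − 44 = -4

-4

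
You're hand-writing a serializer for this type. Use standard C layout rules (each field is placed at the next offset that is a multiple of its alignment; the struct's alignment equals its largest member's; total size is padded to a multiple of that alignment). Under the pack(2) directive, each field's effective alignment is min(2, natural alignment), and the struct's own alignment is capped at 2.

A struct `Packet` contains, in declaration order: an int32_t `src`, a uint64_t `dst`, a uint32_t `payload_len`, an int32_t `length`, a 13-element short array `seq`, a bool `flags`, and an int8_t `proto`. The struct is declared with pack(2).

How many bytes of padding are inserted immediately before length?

@0: src [4B, align 2] → 4
@4: dst [8B, align 2] → 12
@12: payload_len [4B, align 2] → 16
@16: length [4B, align 2] → 20

0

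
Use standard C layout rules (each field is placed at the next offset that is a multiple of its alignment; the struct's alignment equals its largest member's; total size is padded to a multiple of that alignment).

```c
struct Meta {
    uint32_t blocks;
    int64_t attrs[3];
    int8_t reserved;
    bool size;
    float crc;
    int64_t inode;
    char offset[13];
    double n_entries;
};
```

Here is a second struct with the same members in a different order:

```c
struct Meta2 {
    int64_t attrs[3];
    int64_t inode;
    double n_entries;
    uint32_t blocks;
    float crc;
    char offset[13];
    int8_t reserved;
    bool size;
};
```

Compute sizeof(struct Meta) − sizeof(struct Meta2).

blocks at 0 (size 4, align 4) → ends 4
pad 4 to align 8 for attrs
attrs at 8 (size 24, align 8) → ends 32
reserved at 32 (size 1, align 1) → ends 33
size at 33 (size 1, align 1) → ends 34
pad 2 to align 4 for crc
crc at 36 (size 4, align 4) → ends 40
inode at 40 (size 8, align 8) → ends 48
offset at 48 (size 13, align 1) → ends 61
pad 3 to align 8 for n_entries
n_entries at 64 (size 8, align 8) → ends 72
total 72 bytes, alignment 8
— Meta2 —
attrs at 0 (size 24, align 8) → ends 24
inode at 24 (size 8, align 8) → ends 32
n_entries at 32 (size 8, align 8) → ends 40
blocks at 40 (size 4, align 4) → ends 44
crc at 44 (size 4, align 4) → ends 48
offset at 48 (size 13, align 1) → ends 61
reserved at 61 (size 1, align 1) → ends 62
size at 62 (size 1, align 1) → ends 63
tail pad 1 to reach multiple of 8
total 64 bytes, alignment 8
72 − 64 = 8

8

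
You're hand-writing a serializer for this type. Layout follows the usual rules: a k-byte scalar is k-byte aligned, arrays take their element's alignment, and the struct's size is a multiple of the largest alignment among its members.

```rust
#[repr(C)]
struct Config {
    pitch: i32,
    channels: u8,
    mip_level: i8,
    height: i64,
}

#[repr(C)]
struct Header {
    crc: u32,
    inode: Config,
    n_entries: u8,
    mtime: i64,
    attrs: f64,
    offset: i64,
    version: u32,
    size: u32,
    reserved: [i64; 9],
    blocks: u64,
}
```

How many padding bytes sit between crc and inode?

4

Config: @0: pitch [4B, align 4] → 4; @4: channels [1B, align 1] → 5; @5: mip_level [1B, align 1] → 6; +2 pad (align 8); @8: height [8B, align 8] → 16; size 16, align 8
@0: crc [4B, align 4] → 4
+4 pad (align 8)
@8: inode [16B, align 8] → 24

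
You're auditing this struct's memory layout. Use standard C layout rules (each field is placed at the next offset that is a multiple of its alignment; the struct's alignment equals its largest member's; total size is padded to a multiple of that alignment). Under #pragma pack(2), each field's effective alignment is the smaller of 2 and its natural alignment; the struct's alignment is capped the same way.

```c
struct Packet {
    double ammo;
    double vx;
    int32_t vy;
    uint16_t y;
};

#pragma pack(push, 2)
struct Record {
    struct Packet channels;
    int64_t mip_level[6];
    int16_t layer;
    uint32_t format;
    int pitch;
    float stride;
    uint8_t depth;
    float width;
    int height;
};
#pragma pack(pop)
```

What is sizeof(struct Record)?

96 bytes

Packet: @0: ammo [8B, align 8] → 8; @8: vx [8B, align 8] → 16; @16: vy [4B, align 4] → 20; @20: y [2B, align 2] → 22; +2 tail pad (align 8); size 24, align 8
@0: channels [24B, align 2] → 24
@24: mip_level [48B, align 2] → 72
@72: layer [2B, align 2] → 74
@74: format [4B, align 2] → 78
@78: pitch [4B, align 2] → 82
@82: stride [4B, align 2] → 86
@86: depth [1B, align 1] → 87
+1 pad (align 2)
@88: width [4B, align 2] → 92
@92: height [4B, align 2] → 96
size 96, align 2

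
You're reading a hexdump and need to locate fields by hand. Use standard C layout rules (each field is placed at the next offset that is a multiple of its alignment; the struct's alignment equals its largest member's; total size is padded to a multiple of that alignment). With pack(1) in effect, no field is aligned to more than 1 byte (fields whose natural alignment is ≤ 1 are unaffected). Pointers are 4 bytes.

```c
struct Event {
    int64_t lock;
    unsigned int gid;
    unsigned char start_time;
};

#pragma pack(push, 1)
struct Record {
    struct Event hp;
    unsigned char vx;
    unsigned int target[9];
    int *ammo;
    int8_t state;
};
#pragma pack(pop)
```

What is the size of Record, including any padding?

58 bytes

Event: @0: lock [8B, align 8] → 8; @8: gid [4B, align 4] → 12; @12: start_time [1B, align 1] → 13; +3 tail pad (align 8); size 16, align 8
@0: hp [16B, align 1] → 16
@16: vx [1B, align 1] → 17
@17: target [36B, align 1] → 53
@53: ammo [4B, align 1] → 57
@57: state [1B, align 1] → 58
size 58, align 1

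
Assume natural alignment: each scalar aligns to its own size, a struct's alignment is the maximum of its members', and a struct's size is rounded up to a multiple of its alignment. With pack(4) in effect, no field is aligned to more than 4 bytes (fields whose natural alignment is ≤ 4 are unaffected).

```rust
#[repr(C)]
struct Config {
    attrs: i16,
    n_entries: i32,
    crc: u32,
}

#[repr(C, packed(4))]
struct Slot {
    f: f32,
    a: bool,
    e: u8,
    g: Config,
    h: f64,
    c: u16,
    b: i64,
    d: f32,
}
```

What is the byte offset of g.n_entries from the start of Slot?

Config: 0..2  attrs  (2B, 2-aligned); 2..4  -- padding (2B); 4..8  n_entries  (4B, 4-aligned); 8..12  crc  (4B, 4-aligned); sizeof = 12, alignof = 4
0..4  f  (4B, 4-aligned)
4..5  a  (1B, 1-aligned)
5..6  e  (1B, 1-aligned)
6..8  -- padding (2B)
8..20  g  (12B, 4-aligned)
within Config: n_entries at 4
8 + 4 = 12

12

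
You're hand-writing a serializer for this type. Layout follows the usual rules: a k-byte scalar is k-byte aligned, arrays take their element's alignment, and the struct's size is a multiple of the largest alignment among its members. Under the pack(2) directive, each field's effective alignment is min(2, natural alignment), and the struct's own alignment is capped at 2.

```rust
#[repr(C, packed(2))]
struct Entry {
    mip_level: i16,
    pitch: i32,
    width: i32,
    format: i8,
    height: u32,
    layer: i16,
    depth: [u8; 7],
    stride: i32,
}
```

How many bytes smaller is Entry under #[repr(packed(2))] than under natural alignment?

6

natural layout:
  mip_level at 0 (size 2, align 2) → ends 2
  pad 2 to align 4 for pitch
  pitch at 4 (size 4, align 4) → ends 8
  width at 8 (size 4, align 4) → ends 12
  format at 12 (size 1, align 1) → ends 13
  pad 3 to align 4 for height
  height at 16 (size 4, align 4) → ends 20
  layer at 20 (size 2, align 2) → ends 22
  depth at 22 (size 7, align 1) → ends 29
  pad 3 to align 4 for stride
  stride at 32 (size 4, align 4) → ends 36
  total 36 bytes, alignment 4
packed(2) layout:
  mip_level at 0 (size 2, align 2) → ends 2
  pitch at 2 (size 4, align 2) → ends 6
  width at 6 (size 4, align 2) → ends 10
  format at 10 (size 1, align 1) → ends 11
  pad 1 to align 2 for height
  height at 12 (size 4, align 2) → ends 16
  layer at 16 (size 2, align 2) → ends 18
  depth at 18 (size 7, align 1) → ends 25
  pad 1 to align 2 for stride
  stride at 26 (size 4, align 2) → ends 30
  total 30 bytes, alignment 2
36 − 30 = 6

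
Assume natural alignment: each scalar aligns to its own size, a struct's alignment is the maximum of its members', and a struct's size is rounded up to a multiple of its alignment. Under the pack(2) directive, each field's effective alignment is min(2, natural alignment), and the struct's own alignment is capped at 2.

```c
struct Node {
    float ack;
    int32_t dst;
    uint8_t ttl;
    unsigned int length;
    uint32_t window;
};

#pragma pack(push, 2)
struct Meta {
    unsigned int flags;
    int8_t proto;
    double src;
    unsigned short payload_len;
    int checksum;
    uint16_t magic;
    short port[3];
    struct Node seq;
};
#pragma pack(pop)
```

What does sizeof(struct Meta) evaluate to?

Node: @0: ack [4B, align 4] → 4; @4: dst [4B, align 4] → 8; @8: ttl [1B, align 1] → 9; +3 pad (align 4); @12: length [4B, align 4] → 16; @16: window [4B, align 4] → 20; size 20, align 4
@0: flags [4B, align 2] → 4
@4: proto [1B, align 1] → 5
+1 pad (align 2)
@6: src [8B, align 2] → 14
@14: payload_len [2B, align 2] → 16
@16: checksum [4B, align 2] → 20
@20: magic [2B, align 2] → 22
@22: port [6B, align 2] → 28
@28: seq [20B, align 2] → 48
size 48, align 2

48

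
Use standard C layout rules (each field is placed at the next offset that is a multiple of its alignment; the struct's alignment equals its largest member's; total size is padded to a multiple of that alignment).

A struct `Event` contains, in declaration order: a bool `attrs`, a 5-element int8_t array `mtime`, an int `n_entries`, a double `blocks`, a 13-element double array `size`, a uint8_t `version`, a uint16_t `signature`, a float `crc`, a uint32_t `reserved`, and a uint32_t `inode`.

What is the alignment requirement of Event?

8

member alignments: attrs=1, mtime=1, n_entries=4, blocks=8, size=8, version=1, signature=2, crc=4, reserved=4, inode=4
max = 8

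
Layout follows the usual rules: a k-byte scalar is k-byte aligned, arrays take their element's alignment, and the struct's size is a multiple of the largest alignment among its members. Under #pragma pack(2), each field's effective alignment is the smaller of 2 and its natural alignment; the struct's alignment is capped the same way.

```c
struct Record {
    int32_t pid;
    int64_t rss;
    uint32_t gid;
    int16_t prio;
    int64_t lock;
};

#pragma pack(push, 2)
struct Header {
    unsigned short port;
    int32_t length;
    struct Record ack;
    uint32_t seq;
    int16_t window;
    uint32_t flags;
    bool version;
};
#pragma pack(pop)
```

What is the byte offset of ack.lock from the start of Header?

30

Record: 0..4  pid  (4B, 4-aligned); 4..8  -- padding (4B); 8..16  rss  (8B, 8-aligned); 16..20  gid  (4B, 4-aligned); 20..22  prio  (2B, 2-aligned); 22..24  -- padding (2B); 24..32  lock  (8B, 8-aligned); sizeof = 32, alignof = 8
0..2  port  (2B, 2-aligned)
2..6  length  (4B, 2-aligned)
6..38  ack  (32B, 2-aligned)
within Record: lock at 24
6 + 24 = 30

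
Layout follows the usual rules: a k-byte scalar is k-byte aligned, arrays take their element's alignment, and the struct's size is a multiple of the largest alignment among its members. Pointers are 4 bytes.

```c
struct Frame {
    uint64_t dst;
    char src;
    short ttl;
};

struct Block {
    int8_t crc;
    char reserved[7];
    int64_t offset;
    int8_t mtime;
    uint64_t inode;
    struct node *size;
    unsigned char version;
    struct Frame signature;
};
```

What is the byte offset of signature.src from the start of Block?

Frame: dst at 0 (size 8, align 8) → ends 8; src at 8 (size 1, align 1) → ends 9; pad 1 to align 2 for ttl; ttl at 10 (size 2, align 2) → ends 12; tail pad 4 to reach multiple of 8; total 16 bytes, alignment 8
crc at 0 (size 1, align 1) → ends 1
reserved at 1 (size 7, align 1) → ends 8
offset at 8 (size 8, align 8) → ends 16
mtime at 16 (size 1, align 1) → ends 17
pad 7 to align 8 for inode
inode at 24 (size 8, align 8) → ends 32
size at 32 (size 4, align 4) → ends 36
version at 36 (size 1, align 1) → ends 37
pad 3 to align 8 for signature
signature at 40 (size 16, align 8) → ends 56
within Frame: src at 8
40 + 8 = 48

48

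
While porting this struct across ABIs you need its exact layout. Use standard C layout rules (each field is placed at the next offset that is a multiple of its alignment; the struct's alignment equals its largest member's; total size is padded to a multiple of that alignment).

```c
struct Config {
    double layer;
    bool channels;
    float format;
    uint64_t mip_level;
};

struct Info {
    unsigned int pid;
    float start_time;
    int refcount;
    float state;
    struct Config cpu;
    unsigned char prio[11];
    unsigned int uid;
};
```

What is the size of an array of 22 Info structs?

1232

Config: @0: layer [8B, align 8] → 8; @8: channels [1B, align 1] → 9; +3 pad (align 4); @12: format [4B, align 4] → 16; @16: mip_level [8B, align 8] → 24; size 24, align 8
@0: pid [4B, align 4] → 4
@4: start_time [4B, align 4] → 8
@8: refcount [4B, align 4] → 12
@12: state [4B, align 4] → 16
@16: cpu [24B, align 8] → 40
@40: prio [11B, align 1] → 51
+1 pad (align 4)
@52: uid [4B, align 4] → 56
size 56, align 8
array of 22: 22 × 56 = 1232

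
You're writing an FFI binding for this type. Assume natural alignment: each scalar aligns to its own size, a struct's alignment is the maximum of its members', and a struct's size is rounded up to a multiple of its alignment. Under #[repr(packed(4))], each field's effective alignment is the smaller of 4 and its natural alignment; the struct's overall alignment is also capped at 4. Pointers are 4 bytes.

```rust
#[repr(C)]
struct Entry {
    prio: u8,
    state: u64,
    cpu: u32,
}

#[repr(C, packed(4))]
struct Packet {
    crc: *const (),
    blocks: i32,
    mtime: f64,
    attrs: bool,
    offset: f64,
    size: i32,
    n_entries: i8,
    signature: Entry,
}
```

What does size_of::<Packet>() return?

Entry: 0..1  prio  (1B, 1-aligned); 1..8  -- padding (7B); 8..16  state  (8B, 8-aligned); 16..20  cpu  (4B, 4-aligned); 20..24  -- tail padding (4B); sizeof = 24, alignof = 8
0..4  crc  (4B, 4-aligned)
4..8  blocks  (4B, 4-aligned)
8..16  mtime  (8B, 4-aligned)
16..17  attrs  (1B, 1-aligned)
17..20  -- padding (3B)
20..28  offset  (8B, 4-aligned)
28..32  size  (4B, 4-aligned)
32..33  n_entries  (1B, 1-aligned)
33..36  -- padding (3B)
36..60  signature  (24B, 4-aligned)
sizeof = 60, alignof = 4

60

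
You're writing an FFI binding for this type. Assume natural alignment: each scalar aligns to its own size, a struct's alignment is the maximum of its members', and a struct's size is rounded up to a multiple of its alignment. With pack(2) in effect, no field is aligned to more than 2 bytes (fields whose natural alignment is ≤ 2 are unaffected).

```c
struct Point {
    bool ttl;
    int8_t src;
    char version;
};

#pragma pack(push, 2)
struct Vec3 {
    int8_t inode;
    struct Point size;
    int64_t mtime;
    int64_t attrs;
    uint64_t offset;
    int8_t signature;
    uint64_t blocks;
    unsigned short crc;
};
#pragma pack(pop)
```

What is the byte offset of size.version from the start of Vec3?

Point: @0: ttl [1B, align 1] → 1; @1: src [1B, align 1] → 2; @2: version [1B, align 1] → 3; size 3, align 1
@0: inode [1B, align 1] → 1
@1: size [3B, align 1] → 4
within Point: version at 2
1 + 2 = 3

3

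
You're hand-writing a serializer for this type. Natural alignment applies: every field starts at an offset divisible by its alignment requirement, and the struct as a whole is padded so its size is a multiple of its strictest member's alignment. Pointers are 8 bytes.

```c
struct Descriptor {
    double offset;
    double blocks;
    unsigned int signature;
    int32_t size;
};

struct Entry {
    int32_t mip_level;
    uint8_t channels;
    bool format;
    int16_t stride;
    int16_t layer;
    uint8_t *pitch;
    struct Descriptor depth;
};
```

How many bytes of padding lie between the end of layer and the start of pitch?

Descriptor: 0..8  offset  (8B, 8-aligned); 8..16  blocks  (8B, 8-aligned); 16..20  signature  (4B, 4-aligned); 20..24  size  (4B, 4-aligned); sizeof = 24, alignof = 8
0..4  mip_level  (4B, 4-aligned)
4..5  channels  (1B, 1-aligned)
5..6  format  (1B, 1-aligned)
6..8  stride  (2B, 2-aligned)
8..10  layer  (2B, 2-aligned)
10..16  -- padding (6B)
16..24  pitch  (8B, 8-aligned)

6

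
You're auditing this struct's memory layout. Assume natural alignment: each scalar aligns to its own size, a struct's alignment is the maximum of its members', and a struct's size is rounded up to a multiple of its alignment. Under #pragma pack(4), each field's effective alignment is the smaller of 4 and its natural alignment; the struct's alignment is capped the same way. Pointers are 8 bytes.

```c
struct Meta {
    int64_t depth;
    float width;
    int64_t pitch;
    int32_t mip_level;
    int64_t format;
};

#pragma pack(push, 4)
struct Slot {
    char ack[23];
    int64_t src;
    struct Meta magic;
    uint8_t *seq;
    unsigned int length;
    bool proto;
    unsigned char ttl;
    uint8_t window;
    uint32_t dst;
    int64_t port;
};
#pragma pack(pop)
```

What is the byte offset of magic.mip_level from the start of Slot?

Meta: depth at 0 (size 8, align 8) → ends 8; width at 8 (size 4, align 4) → ends 12; pad 4 to align 8 for pitch; pitch at 16 (size 8, align 8) → ends 24; mip_level at 24 (size 4, align 4) → ends 28; pad 4 to align 8 for format; format at 32 (size 8, align 8) → ends 40; total 40 bytes, alignment 8
ack at 0 (size 23, align 1) → ends 23
pad 1 to align 4 for src
src at 24 (size 8, align 4) → ends 32
magic at 32 (size 40, align 4) → ends 72
within Meta: mip_level at 24
32 + 24 = 56

56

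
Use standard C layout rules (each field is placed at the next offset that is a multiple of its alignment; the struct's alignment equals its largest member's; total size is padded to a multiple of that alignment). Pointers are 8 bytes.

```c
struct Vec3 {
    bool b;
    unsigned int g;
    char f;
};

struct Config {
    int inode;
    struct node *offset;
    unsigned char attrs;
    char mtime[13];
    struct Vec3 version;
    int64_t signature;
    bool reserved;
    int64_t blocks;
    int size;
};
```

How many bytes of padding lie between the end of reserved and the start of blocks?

Vec3: b at 0 (size 1, align 1) → ends 1; pad 3 to align 4 for g; g at 4 (size 4, align 4) → ends 8; f at 8 (size 1, align 1) → ends 9; tail pad 3 to reach multiple of 4; total 12 bytes, alignment 4
inode at 0 (size 4, align 4) → ends 4
pad 4 to align 8 for offset
offset at 8 (size 8, align 8) → ends 16
attrs at 16 (size 1, align 1) → ends 17
mtime at 17 (size 13, align 1) → ends 30
pad 2 to align 4 for version
version at 32 (size 12, align 4) → ends 44
pad 4 to align 8 for signature
signature at 48 (size 8, align 8) → ends 56
reserved at 56 (size 1, align 1) → ends 57
pad 7 to align 8 for blocks
blocks at 64 (size 8, align 8) → ends 72

7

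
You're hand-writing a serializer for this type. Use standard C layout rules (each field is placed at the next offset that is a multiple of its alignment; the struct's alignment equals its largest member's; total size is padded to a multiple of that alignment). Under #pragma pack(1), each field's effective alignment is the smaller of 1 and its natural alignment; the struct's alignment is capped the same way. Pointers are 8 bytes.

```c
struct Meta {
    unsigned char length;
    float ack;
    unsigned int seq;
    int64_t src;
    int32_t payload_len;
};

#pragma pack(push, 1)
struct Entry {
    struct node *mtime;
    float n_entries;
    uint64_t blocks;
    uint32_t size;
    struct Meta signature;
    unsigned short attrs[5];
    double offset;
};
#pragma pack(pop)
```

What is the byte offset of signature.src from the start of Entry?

Meta: length at 0 (size 1, align 1) → ends 1; pad 3 to align 4 for ack; ack at 4 (size 4, align 4) → ends 8; seq at 8 (size 4, align 4) → ends 12; pad 4 to align 8 for src; src at 16 (size 8, align 8) → ends 24; payload_len at 24 (size 4, align 4) → ends 28; tail pad 4 to reach multiple of 8; total 32 bytes, alignment 8
mtime at 0 (size 8, align 1) → ends 8
n_entries at 8 (size 4, align 1) → ends 12
blocks at 12 (size 8, align 1) → ends 20
size at 20 (size 4, align 1) → ends 24
signature at 24 (size 32, align 1) → ends 56
within Meta: src at 16
24 + 16 = 40

40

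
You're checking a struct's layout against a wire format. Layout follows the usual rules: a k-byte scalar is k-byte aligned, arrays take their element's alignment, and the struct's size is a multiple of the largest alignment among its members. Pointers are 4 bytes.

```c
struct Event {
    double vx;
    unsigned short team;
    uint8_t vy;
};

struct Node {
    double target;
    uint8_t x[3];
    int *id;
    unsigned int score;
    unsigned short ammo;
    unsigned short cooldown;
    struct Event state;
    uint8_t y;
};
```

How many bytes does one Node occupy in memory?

Event: @0: vx [8B, align 8] → 8; @8: team [2B, align 2] → 10; @10: vy [1B, align 1] → 11; +5 tail pad (align 8); size 16, align 8
@0: target [8B, align 8] → 8
@8: x [3B, align 1] → 11
+1 pad (align 4)
@12: id [4B, align 4] → 16
@16: score [4B, align 4] → 20
@20: ammo [2B, align 2] → 22
@22: cooldown [2B, align 2] → 24
@24: state [16B, align 8] → 40
@40: y [1B, align 1] → 41
+7 tail pad (align 8)
size 48, align 8

48 bytes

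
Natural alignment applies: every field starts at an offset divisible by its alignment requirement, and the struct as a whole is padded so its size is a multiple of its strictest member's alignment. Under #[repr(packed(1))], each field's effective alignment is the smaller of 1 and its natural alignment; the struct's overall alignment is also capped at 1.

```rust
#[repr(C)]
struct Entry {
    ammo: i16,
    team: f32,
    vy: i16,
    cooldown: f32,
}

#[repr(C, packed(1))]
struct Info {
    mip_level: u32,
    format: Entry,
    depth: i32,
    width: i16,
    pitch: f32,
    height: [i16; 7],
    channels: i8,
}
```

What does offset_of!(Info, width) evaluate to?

24

Entry: @0: ammo [2B, align 2] → 2; +2 pad (align 4); @4: team [4B, align 4] → 8; @8: vy [2B, align 2] → 10; +2 pad (align 4); @12: cooldown [4B, align 4] → 16; size 16, align 4
@0: mip_level [4B, align 1] → 4
@4: format [16B, align 1] → 20
@20: depth [4B, align 1] → 24
@24: width [2B, align 1] → 26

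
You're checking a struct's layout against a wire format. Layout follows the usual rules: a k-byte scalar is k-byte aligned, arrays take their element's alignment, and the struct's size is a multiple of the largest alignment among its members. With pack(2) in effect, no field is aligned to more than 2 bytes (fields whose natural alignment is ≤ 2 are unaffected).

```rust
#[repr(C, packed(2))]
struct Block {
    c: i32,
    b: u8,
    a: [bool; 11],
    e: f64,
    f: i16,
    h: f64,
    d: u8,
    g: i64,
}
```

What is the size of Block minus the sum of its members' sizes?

@0: c [4B, align 2] → 4
@4: b [1B, align 1] → 5
@5: a [11B, align 1] → 16
@16: e [8B, align 2] → 24
@24: f [2B, align 2] → 26
@26: h [8B, align 2] → 34
@34: d [1B, align 1] → 35
+1 pad (align 2)
@36: g [8B, align 2] → 44
size 44, align 2
data bytes 43, size 44 → padding 1

1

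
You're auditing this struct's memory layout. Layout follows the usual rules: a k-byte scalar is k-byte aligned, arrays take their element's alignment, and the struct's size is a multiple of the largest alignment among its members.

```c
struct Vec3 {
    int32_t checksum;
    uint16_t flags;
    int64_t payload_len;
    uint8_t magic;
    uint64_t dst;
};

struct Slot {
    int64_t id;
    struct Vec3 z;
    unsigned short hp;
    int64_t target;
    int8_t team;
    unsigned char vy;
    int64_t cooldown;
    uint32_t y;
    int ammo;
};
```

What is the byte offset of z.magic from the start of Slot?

Vec3: 0..4  checksum  (4B, 4-aligned); 4..6  flags  (2B, 2-aligned); 6..8  -- padding (2B); 8..16  payload_len  (8B, 8-aligned); 16..17  magic  (1B, 1-aligned); 17..24  -- padding (7B); 24..32  dst  (8B, 8-aligned); sizeof = 32, alignof = 8
0..8  id  (8B, 8-aligned)
8..40  z  (32B, 8-aligned)
within Vec3: magic at 16
8 + 16 = 24

24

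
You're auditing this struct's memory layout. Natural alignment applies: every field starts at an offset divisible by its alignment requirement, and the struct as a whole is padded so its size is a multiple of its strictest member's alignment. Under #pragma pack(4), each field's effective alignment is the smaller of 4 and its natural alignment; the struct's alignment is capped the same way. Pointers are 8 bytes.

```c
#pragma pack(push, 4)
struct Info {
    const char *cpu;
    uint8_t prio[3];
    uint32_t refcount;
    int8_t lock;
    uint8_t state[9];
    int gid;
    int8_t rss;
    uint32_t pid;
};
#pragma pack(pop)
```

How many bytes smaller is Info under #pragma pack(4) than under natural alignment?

natural layout:
  @0: cpu [8B, align 8] → 8
  @8: prio [3B, align 1] → 11
  +1 pad (align 4)
  @12: refcount [4B, align 4] → 16
  @16: lock [1B, align 1] → 17
  @17: state [9B, align 1] → 26
  +2 pad (align 4)
  @28: gid [4B, align 4] → 32
  @32: rss [1B, align 1] → 33
  +3 pad (align 4)
  @36: pid [4B, align 4] → 40
  size 40, align 8
packed(4) layout:
  @0: cpu [8B, align 4] → 8
  @8: prio [3B, align 1] → 11
  +1 pad (align 4)
  @12: refcount [4B, align 4] → 16
  @16: lock [1B, align 1] → 17
  @17: state [9B, align 1] → 26
  +2 pad (align 4)
  @28: gid [4B, align 4] → 32
  @32: rss [1B, align 1] → 33
  +3 pad (align 4)
  @36: pid [4B, align 4] → 40
  size 40, align 4
40 − 40 = 0

0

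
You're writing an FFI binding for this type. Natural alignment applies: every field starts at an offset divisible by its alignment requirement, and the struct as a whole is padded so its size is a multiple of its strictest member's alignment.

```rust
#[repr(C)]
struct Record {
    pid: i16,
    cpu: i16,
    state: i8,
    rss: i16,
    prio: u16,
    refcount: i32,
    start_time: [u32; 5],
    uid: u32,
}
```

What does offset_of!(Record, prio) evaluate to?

8

@0: pid [2B, align 2] → 2
@2: cpu [2B, align 2] → 4
@4: state [1B, align 1] → 5
+1 pad (align 2)
@6: rss [2B, align 2] → 8
@8: prio [2B, align 2] → 10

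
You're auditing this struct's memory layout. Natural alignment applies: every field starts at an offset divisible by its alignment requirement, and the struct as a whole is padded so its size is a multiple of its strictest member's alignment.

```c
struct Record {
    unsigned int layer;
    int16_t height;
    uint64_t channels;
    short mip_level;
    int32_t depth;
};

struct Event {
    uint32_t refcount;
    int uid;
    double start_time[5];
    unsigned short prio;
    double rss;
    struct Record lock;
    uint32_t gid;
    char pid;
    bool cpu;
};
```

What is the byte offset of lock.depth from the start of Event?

Record: 0..4  layer  (4B, 4-aligned); 4..6  height  (2B, 2-aligned); 6..8  -- padding (2B); 8..16  channels  (8B, 8-aligned); 16..18  mip_level  (2B, 2-aligned); 18..20  -- padding (2B); 20..24  depth  (4B, 4-aligned); sizeof = 24, alignof = 8
0..4  refcount  (4B, 4-aligned)
4..8  uid  (4B, 4-aligned)
8..48  start_time  (40B, 8-aligned)
48..50  prio  (2B, 2-aligned)
50..56  -- padding (6B)
56..64  rss  (8B, 8-aligned)
64..88  lock  (24B, 8-aligned)
within Record: depth at 20
64 + 20 = 84

84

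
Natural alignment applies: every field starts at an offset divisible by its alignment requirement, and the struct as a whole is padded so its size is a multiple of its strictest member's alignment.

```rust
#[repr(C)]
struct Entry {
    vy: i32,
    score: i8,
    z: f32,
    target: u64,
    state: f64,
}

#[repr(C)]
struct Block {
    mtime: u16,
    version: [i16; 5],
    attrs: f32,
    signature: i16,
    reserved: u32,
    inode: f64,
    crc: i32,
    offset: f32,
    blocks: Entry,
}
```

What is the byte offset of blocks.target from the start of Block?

Entry: @0: vy [4B, align 4] → 4; @4: score [1B, align 1] → 5; +3 pad (align 4); @8: z [4B, align 4] → 12; +4 pad (align 8); @16: target [8B, align 8] → 24; @24: state [8B, align 8] → 32; size 32, align 8
@0: mtime [2B, align 2] → 2
@2: version [10B, align 2] → 12
@12: attrs [4B, align 4] → 16
@16: signature [2B, align 2] → 18
+2 pad (align 4)
@20: reserved [4B, align 4] → 24
@24: inode [8B, align 8] → 32
@32: crc [4B, align 4] → 36
@36: offset [4B, align 4] → 40
@40: blocks [32B, align 8] → 72
within Entry: target at 16
40 + 16 = 56

56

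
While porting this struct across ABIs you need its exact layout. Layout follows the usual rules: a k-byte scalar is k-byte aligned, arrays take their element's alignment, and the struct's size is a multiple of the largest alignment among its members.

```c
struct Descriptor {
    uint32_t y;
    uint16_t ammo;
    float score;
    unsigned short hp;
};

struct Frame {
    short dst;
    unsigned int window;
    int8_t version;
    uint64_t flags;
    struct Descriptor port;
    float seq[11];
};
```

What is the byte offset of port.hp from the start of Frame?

Descriptor: y at 0 (size 4, align 4) → ends 4; ammo at 4 (size 2, align 2) → ends 6; pad 2 to align 4 for score; score at 8 (size 4, align 4) → ends 12; hp at 12 (size 2, align 2) → ends 14; tail pad 2 to reach multiple of 4; total 16 bytes, alignment 4
dst at 0 (size 2, align 2) → ends 2
pad 2 to align 4 for window
window at 4 (size 4, align 4) → ends 8
version at 8 (size 1, align 1) → ends 9
pad 7 to align 8 for flags
flags at 16 (size 8, align 8) → ends 24
port at 24 (size 16, align 4) → ends 40
within Descriptor: hp at 12
24 + 12 = 36

36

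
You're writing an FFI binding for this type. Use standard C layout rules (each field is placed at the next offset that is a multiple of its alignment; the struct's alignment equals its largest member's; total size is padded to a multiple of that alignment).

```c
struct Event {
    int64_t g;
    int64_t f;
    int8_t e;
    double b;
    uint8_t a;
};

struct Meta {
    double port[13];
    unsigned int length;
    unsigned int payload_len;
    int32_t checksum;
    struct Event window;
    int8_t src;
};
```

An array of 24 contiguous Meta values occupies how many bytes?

Event: 0..8  g  (8B, 8-aligned); 8..16  f  (8B, 8-aligned); 16..17  e  (1B, 1-aligned); 17..24  -- padding (7B); 24..32  b  (8B, 8-aligned); 32..33  a  (1B, 1-aligned); 33..40  -- tail padding (7B); sizeof = 40, alignof = 8
0..104  port  (104B, 8-aligned)
104..108  length  (4B, 4-aligned)
108..112  payload_len  (4B, 4-aligned)
112..116  checksum  (4B, 4-aligned)
116..120  -- padding (4B)
120..160  window  (40B, 8-aligned)
160..161  src  (1B, 1-aligned)
161..168  -- tail padding (7B)
sizeof = 168, alignof = 8
array of 24: 24 × 168 = 4032

4032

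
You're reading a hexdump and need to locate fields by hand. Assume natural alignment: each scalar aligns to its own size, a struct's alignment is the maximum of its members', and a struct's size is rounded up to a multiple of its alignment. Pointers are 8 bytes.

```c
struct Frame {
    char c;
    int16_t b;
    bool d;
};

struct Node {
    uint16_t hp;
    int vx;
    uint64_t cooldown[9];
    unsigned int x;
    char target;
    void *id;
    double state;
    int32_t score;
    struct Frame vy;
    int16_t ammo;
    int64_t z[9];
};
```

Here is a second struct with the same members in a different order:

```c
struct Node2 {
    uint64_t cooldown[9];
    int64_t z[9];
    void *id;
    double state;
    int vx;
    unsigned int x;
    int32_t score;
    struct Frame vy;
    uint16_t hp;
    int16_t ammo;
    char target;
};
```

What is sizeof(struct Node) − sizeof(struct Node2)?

Frame: c at 0 (size 1, align 1) → ends 1; pad 1 to align 2 for b; b at 2 (size 2, align 2) → ends 4; d at 4 (size 1, align 1) → ends 5; tail pad 1 to reach multiple of 2; total 6 bytes, alignment 2
hp at 0 (size 2, align 2) → ends 2
pad 2 to align 4 for vx
vx at 4 (size 4, align 4) → ends 8
cooldown at 8 (size 72, align 8) → ends 80
x at 80 (size 4, align 4) → ends 84
target at 84 (size 1, align 1) → ends 85
pad 3 to align 8 for id
id at 88 (size 8, align 8) → ends 96
state at 96 (size 8, align 8) → ends 104
score at 104 (size 4, align 4) → ends 108
vy at 108 (size 6, align 2) → ends 114
ammo at 114 (size 2, align 2) → ends 116
pad 4 to align 8 for z
z at 120 (size 72, align 8) → ends 192
total 192 bytes, alignment 8
— Node2 —
cooldown at 0 (size 72, align 8) → ends 72
z at 72 (size 72, align 8) → ends 144
id at 144 (size 8, align 8) → ends 152
state at 152 (size 8, align 8) → ends 160
vx at 160 (size 4, align 4) → ends 164
x at 164 (size 4, align 4) → ends 168
score at 168 (size 4, align 4) → ends 172
vy at 172 (size 6, align 2) → ends 178
hp at 178 (size 2, align 2) → ends 180
ammo at 180 (size 2, align 2) → ends 182
target at 182 (size 1, align 1) → ends 183
tail pad 1 to reach multiple of 8
total 184 bytes, alignment 8
192 − 184 = 8

8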